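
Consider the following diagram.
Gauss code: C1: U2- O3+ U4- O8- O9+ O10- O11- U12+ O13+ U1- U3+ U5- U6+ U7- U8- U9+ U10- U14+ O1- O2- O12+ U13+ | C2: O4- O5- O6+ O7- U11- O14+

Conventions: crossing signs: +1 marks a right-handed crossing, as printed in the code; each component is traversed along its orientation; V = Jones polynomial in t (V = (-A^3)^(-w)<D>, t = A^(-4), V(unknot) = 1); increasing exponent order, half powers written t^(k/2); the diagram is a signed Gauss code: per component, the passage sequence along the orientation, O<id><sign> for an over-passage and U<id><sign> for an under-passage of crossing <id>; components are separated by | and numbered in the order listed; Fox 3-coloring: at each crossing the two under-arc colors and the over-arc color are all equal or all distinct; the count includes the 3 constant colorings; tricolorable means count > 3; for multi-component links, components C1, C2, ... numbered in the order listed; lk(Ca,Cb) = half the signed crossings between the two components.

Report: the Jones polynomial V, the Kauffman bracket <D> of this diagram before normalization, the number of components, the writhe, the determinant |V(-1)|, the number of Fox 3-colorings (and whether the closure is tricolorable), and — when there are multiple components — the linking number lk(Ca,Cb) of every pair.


Jones polynomial: V(t) = -t^(-5/2) - t^(-1/2)
<D> = -A^-4 - A^4; writhe -2
components 2, writhe -2 (14 crossings)
linking number lk(C1,C2) = -1
3-colorings: 3 of 3^14, det 2 — not tricolorable
note: det 2 = |V(-1)|; not divisible by 3, so not tricolorable


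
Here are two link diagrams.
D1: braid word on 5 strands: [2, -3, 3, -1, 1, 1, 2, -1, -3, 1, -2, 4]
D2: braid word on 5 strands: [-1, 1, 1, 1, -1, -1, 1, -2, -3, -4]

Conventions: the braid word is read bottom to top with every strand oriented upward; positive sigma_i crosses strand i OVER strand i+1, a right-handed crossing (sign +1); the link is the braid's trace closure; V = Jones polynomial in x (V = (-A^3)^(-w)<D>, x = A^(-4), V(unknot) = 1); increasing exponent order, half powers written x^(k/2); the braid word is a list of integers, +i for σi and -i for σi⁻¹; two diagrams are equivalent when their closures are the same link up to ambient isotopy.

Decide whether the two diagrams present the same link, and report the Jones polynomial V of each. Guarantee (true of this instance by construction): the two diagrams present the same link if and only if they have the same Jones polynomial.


same link: yes
V(D1) = 1  [12 crossings, <D> = A^6, w = +2]
V(D2) = 1  [10 crossings, <D> = A^-6, w = -2]
insight: from 12 to 10 crossings by R-moves: one link, two diagrams


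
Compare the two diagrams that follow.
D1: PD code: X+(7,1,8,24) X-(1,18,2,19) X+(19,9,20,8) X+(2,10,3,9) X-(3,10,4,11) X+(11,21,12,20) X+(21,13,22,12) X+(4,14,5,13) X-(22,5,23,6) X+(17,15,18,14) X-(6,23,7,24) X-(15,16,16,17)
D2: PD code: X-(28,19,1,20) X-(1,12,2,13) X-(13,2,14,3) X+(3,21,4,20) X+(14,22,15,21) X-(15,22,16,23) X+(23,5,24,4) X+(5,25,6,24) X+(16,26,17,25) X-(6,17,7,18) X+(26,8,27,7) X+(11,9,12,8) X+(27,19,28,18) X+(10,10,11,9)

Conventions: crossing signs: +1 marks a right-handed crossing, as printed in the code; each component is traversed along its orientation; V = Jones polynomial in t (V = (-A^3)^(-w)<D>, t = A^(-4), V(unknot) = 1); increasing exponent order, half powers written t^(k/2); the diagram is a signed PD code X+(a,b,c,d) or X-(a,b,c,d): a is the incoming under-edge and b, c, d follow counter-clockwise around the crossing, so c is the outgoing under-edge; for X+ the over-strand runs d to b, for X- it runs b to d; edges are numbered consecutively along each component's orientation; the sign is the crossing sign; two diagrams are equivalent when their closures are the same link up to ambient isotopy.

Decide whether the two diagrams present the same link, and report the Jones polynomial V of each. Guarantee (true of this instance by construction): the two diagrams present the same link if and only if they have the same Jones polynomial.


equivalent: yes
V(D1) = t + t^3 - t^4  (w +2, c 12, <D> = -A^-10 + A^-6 + A^2)
V(D2) = t + t^3 - t^4  (w +4, c 14, <D> = -A^-4 + 1 + A^8)
why: one V(t) for all 2 diagrams — one class (guaranteed)


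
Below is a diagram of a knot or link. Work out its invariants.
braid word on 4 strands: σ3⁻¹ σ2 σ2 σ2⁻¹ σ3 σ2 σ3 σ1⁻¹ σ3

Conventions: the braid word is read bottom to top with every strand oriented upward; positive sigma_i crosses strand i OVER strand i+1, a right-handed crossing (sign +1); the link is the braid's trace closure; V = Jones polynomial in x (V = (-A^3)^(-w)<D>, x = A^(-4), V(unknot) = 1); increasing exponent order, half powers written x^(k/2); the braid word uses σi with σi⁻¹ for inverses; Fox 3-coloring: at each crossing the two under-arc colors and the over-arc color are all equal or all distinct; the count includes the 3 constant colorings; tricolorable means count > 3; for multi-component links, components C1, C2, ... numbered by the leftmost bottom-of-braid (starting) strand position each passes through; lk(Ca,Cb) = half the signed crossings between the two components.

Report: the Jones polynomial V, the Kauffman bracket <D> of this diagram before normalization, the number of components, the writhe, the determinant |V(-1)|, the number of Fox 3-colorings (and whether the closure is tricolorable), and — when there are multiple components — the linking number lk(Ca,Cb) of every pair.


V(x) = x + x^3 - x^4
bracket: A^-7 - A^-3 - A^5, w = +3
1 component, writhe +3, over 9 crossings
det 3, colorings 9 of 3^9 — tricolorable
observation: the span of V is 3, forcing >= 3 crossings in any diagram


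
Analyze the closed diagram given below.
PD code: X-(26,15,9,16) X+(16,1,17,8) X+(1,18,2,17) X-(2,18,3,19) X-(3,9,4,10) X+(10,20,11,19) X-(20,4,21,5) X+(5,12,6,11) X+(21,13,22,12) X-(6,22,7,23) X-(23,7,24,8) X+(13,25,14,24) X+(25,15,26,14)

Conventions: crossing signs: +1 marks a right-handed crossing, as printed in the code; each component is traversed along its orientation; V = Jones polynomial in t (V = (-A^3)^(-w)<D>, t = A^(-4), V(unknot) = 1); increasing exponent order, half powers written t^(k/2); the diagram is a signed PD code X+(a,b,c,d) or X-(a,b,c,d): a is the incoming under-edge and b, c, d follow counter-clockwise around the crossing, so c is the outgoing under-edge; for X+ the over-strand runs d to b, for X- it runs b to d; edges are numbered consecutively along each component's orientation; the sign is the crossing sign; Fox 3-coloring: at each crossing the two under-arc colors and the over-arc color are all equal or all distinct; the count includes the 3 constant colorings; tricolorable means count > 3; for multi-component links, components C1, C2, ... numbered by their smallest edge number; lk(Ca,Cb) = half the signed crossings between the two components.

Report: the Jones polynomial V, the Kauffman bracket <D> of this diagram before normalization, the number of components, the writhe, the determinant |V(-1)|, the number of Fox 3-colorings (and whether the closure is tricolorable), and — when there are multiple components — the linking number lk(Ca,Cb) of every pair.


V = -t^(-5/2) + t^(-3/2) - 2t^(-1/2) + t^(1/2) - 2t^(3/2) + t^(5/2) - t^(7/2) + t^(9/2)
<D> = -A^-15 + A^-11 - A^-7 + 2A^-3 - A + 2A^5 - A^9 + A^13 (w = +1)
2 components over 13 crossings, w = +1
lk(C1,C2): -1
3 Fox colorings among 3^13, |V(-1)| = 10: not tricolorable
why: summing lk over 1 pair gives -1


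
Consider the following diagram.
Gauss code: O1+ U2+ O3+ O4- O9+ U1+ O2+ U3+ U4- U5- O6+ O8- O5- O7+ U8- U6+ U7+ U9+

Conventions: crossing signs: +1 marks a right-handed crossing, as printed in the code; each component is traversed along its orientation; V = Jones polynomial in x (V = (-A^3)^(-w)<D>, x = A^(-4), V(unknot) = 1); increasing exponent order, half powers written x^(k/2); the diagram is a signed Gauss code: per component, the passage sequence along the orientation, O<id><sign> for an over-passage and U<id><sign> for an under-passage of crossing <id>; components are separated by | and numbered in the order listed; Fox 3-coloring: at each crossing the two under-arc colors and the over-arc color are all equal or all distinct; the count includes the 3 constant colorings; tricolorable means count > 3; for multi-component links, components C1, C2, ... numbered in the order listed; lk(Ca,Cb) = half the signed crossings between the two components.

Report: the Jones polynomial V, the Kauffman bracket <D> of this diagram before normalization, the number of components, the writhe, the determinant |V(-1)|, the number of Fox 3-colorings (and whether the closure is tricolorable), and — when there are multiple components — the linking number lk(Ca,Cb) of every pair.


Jones polynomial: V(x) = x + x^3 - x^4
<D> = A^-7 - A^-3 - A^5; writhe +3
components 1, writhe +3 (9 crossings)
3-colorings: 9 of 3^9, det 3 — tricolorable
note: V spans 3 powers of x: at least 3 crossings in any diagram


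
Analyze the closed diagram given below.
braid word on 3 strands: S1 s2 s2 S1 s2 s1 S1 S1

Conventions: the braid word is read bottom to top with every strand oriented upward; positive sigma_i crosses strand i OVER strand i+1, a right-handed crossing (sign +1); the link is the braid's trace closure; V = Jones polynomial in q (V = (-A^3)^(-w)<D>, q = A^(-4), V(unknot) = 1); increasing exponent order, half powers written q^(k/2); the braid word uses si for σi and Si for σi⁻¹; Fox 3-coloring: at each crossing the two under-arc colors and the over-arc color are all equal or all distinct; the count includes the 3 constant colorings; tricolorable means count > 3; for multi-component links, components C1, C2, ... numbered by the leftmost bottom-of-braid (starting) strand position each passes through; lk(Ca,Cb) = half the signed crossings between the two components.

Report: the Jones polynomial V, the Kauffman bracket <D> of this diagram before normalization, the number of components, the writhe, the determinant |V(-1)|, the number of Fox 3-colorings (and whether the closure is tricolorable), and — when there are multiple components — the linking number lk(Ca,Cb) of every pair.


Jones polynomial: V(q) = -q^-3 + 2q^-2 - 2q^-1 + 3 - 2q + 2q^2 - q^3
<D> = -A^-12 + 2A^-8 - 2A^-4 + 3 - 2A^4 + 2A^8 - A^12; writhe 0
components 1, writhe 0 (8 crossings)
3-colorings: 3 of 3^8, det 13 — not tricolorable
note: V is palindromic (span 6, det 13): q -> 1/q fixes it; necessary, not sufficient, for amphichirality


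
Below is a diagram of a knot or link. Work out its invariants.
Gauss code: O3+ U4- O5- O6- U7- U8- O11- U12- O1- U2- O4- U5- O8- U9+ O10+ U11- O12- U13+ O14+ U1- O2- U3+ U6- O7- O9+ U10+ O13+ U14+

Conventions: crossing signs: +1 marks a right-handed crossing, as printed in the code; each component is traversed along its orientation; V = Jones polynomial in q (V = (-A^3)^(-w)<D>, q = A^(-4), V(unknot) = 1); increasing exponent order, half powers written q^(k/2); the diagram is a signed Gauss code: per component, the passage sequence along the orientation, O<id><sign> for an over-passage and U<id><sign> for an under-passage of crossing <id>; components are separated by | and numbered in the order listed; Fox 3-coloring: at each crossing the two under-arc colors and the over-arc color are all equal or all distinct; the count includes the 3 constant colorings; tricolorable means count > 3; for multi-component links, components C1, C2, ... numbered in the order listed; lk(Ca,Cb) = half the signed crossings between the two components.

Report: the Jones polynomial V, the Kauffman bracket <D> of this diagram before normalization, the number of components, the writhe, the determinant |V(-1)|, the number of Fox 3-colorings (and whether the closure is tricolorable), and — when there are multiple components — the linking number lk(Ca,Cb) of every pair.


Jones polynomial: V(q) = -q^-10 + 3q^-9 - 7q^-8 + 12q^-7 - 17q^-6 + 21q^-5 - 23q^-4 + 22q^-3 - 17q^-2 + 13q^-1 - 7 + 3q - q^2
<D> = -A^-20 + 3A^-16 - 7A^-12 + 13A^-8 - 17A^-4 + 22 - 23A^4 + 21A^8 - 17A^12 + 12A^16 - 7A^20 + 3A^24 - A^28; writhe -4
components 1, writhe -4 (14 crossings)
3-colorings: 9 of 3^14, det 147 — tricolorable
note: the span of V is 12, forcing >= 12 crossings in any diagram


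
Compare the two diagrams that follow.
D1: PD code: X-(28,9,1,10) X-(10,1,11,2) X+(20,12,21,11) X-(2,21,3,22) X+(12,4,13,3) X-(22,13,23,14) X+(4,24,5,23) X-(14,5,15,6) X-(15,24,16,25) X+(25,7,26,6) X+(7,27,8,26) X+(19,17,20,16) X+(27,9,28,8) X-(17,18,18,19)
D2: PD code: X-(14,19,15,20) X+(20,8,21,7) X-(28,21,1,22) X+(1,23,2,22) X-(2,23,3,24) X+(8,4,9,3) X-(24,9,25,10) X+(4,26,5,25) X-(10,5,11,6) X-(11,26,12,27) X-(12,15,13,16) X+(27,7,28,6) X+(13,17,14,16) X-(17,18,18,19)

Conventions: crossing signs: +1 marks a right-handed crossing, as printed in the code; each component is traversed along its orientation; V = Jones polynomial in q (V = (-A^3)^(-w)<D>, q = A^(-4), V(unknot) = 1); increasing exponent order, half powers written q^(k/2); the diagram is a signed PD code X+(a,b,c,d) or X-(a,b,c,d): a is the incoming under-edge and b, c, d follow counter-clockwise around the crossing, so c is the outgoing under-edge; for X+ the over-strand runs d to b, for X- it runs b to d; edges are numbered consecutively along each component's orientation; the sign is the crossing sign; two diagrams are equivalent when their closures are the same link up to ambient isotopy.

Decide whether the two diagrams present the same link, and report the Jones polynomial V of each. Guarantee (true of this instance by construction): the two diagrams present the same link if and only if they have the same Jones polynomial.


equivalent: yes
D1 (bracket -A^-12 + 2A^-8 - 2A^-4 + 3 - 2A^4 + 2A^8 - A^12; 14 crossings at w = 0): V = -q^-3 + 2q^-2 - 2q^-1 + 3 - 2q + 2q^2 - q^3
D2 (bracket -A^-18 + 2A^-14 - 2A^-10 + 3A^-6 - 2A^-2 + 2A^2 - A^6; 14 crossings at w = -2): V = -q^-3 + 2q^-2 - 2q^-1 + 3 - 2q + 2q^2 - q^3
key observation: from 14 to 14 crossings by R-moves: one link, two diagrams


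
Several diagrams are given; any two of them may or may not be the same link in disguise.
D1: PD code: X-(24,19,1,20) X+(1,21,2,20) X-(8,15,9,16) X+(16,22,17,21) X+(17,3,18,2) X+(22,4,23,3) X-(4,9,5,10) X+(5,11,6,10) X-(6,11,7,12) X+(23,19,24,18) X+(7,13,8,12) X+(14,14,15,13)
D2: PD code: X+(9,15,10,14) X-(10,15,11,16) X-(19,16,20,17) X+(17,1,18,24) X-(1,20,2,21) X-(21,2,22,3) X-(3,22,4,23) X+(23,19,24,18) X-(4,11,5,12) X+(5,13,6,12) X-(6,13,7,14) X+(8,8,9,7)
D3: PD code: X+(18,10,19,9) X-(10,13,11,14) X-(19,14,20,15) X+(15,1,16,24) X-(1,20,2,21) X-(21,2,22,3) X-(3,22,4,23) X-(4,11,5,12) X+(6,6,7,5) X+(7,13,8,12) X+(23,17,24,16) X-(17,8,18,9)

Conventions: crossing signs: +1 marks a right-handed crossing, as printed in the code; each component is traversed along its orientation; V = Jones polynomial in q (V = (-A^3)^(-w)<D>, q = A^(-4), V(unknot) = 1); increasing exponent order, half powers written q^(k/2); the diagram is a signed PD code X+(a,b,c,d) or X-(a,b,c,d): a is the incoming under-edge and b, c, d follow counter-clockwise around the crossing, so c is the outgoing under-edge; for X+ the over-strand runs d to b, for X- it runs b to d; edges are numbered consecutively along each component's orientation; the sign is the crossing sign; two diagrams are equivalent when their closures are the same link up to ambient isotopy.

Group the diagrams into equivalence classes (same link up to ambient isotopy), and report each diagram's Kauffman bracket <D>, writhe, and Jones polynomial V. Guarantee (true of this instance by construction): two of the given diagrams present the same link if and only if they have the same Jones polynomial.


equivalence classes: {D1} | {D2, D3}
D1 (bracket -A^-4 + 1 + A^8; 12 crossings at w = +4): V = q + q^3 - q^4
D2 (bracket A^-10 - A^-6 + 2A^-2 - 2A^2 + 2A^6 - 2A^10 + A^14; 12 crossings at w = -2): V = q^-5 - 2q^-4 + 2q^-3 - 2q^-2 + 2q^-1 - 1 + q
D3 (bracket A^-10 - A^-6 + 2A^-2 - 2A^2 + 2A^6 - 2A^10 + A^14; 12 crossings at w = -2): V = q^-5 - 2q^-4 + 2q^-3 - 2q^-2 + 2q^-1 - 1 + q
key observation: 2 classes among 3 diagrams; unequal V(q) rules out equality


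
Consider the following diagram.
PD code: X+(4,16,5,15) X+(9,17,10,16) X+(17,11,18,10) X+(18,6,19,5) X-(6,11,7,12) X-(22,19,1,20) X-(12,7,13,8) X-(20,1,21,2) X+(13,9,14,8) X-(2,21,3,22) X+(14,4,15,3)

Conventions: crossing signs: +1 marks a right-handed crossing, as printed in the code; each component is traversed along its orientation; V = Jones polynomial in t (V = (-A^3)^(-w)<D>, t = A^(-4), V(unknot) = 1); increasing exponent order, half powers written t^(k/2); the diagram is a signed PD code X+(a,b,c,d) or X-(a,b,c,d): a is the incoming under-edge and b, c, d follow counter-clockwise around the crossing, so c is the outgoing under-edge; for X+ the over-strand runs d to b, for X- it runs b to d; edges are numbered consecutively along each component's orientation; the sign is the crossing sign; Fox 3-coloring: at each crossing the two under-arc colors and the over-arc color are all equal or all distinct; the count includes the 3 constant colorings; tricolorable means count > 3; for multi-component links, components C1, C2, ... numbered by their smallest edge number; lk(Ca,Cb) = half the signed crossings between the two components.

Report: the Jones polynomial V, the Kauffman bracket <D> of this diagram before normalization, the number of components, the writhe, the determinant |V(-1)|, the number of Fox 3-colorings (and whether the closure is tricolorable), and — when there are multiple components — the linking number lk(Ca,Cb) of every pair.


V(t) = -t^-3 + 2t^-2 - 3t^-1 + 4 - 3t + 4t^2 - 2t^3 + t^4 - t^5
bracket: A^-17 - A^-13 + 2A^-9 - 4A^-5 + 3A^-1 - 4A^3 + 3A^7 - 2A^11 + A^15, w = +1
1 component, writhe +1, over 11 crossings
det 21, colorings 9 of 3^11 — tricolorable
observation: V spans 8 powers of t: at least 8 crossings in any diagram


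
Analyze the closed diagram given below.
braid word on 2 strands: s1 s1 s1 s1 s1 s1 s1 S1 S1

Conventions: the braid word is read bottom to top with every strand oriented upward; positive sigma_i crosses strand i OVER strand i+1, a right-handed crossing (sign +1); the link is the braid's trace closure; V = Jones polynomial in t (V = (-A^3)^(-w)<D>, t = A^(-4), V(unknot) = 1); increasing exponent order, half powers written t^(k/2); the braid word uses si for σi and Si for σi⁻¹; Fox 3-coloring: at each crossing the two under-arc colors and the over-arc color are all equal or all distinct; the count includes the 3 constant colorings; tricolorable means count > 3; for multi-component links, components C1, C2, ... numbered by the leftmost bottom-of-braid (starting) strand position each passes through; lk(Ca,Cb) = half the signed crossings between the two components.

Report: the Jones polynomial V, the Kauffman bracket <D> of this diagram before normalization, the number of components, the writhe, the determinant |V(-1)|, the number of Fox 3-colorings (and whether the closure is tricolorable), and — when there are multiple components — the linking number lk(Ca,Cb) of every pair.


V(t) = t^2 + t^4 - t^5 + t^6 - t^7
bracket: A^-13 - A^-9 + A^-5 - A^-1 - A^7, w = +5
1 component, writhe +5, over 9 crossings
det 5, colorings 3 of 3^9 — not tricolorable
observation: V spans 5 powers of t: at least 5 crossings in any diagram


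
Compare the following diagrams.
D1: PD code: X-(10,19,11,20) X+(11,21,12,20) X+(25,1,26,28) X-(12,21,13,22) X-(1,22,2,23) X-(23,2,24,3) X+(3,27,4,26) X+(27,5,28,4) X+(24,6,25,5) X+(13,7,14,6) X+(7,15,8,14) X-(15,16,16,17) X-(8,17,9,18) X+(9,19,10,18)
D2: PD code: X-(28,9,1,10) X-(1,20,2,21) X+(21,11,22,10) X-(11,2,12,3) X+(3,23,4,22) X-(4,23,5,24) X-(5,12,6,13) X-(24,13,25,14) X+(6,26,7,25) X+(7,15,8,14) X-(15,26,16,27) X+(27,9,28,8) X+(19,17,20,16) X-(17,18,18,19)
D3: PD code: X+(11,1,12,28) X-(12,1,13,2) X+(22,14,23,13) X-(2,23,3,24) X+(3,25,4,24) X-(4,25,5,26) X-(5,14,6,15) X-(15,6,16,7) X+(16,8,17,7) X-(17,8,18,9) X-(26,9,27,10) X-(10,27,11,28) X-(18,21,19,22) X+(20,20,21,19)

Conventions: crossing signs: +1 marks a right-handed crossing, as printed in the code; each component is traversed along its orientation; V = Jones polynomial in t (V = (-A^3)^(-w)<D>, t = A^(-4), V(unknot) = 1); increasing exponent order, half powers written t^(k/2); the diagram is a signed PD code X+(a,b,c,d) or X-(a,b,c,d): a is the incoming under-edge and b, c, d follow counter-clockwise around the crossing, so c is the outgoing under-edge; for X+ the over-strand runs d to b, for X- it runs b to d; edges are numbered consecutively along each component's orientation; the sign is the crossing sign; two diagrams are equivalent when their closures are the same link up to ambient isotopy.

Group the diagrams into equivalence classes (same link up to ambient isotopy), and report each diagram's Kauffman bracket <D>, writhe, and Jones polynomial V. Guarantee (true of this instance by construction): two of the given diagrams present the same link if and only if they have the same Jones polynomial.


equivalence classes: {D1} | {D2} | {D3}
D1 (bracket A^6; 14 crossings at w = +2): V = 1
V(D2) = t^-5 - 2t^-4 + 2t^-3 - 2t^-2 + 2t^-1 - 1 + t  (w -2, c 14, <D> = A^-10 - A^-6 + 2A^-2 - 2A^2 + 2A^6 - 2A^10 + A^14)
V(D3) = -t^-6 + t^-5 - t^-4 + 2t^-3 - t^-2 + t^-1  [14 crossings, <D> = A^-8 - A^-4 + 2 - A^4 + A^8 - A^12, w = -4]
key observation: V(t) takes 3 values over 3 diagrams, fixing the grouping


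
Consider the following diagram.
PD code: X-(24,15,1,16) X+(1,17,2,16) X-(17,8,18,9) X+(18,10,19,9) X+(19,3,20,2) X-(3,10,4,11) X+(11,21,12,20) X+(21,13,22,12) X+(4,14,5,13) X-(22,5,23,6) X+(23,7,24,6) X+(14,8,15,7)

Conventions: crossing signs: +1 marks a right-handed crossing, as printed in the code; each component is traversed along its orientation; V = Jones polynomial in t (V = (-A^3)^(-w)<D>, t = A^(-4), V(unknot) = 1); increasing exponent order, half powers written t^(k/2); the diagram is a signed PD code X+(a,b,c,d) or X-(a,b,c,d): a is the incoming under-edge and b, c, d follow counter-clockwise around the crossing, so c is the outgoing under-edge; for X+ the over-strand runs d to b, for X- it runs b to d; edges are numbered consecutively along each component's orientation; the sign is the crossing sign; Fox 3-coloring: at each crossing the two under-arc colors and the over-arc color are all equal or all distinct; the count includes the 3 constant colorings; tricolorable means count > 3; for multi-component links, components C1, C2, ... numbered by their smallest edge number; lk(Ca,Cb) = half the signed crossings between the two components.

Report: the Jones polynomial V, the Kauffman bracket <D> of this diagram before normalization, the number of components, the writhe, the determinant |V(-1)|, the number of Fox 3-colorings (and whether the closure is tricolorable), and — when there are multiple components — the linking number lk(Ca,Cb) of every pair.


V(t) = t - t^2 + 2t^3 - t^4 + t^5 - t^6
bracket: -A^-12 + A^-8 - A^-4 + 2 - A^4 + A^8, w = +4
1 component, writhe +4, over 12 crossings
det 7, colorings 3 of 3^12 — not tricolorable
observation: det 7 = |V(-1)|; not divisible by 3, so not tricolorable


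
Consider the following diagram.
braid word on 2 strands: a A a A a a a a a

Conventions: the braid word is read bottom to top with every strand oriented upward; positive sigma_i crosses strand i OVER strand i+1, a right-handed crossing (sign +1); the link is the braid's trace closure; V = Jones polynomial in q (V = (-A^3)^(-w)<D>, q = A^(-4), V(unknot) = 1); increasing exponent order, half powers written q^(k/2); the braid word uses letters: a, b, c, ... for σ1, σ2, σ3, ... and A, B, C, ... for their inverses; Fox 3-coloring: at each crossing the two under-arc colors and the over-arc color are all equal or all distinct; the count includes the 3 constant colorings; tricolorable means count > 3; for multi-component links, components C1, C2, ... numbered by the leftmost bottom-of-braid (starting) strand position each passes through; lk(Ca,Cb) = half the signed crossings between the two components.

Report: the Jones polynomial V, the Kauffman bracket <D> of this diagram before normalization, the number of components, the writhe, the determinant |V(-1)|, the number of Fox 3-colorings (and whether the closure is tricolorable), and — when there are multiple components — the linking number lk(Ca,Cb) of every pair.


V(q) = q^2 + q^4 - q^5 + q^6 - q^7
bracket: A^-13 - A^-9 + A^-5 - A^-1 - A^7, w = +5
1 component, writhe +5, over 9 crossings
det 5, colorings 3 of 3^9 — not tricolorable
observation: |V(-1)| = 5: so not tricolorable, since 3 does not divide 5


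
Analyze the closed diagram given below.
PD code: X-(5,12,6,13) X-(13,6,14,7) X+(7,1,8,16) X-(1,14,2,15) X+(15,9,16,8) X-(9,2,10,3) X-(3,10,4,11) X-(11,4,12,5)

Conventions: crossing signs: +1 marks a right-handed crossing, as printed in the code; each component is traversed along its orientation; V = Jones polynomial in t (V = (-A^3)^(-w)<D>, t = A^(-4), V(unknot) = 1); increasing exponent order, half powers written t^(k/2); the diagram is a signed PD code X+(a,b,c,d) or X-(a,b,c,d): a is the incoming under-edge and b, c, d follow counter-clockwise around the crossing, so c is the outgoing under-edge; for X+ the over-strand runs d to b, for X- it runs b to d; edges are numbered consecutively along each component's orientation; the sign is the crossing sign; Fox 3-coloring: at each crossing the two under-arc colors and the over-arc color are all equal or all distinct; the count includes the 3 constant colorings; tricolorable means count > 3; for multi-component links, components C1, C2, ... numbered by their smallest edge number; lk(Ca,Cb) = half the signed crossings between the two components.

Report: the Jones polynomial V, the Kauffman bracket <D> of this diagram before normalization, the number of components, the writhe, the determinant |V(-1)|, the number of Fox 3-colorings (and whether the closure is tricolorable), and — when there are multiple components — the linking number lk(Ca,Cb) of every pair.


V = t^-8 - 2t^-7 + 2t^-6 - 3t^-5 + 3t^-4 - 2t^-3 + 2t^-2 - t^-1 + 1
<D> = A^-12 - A^-8 + 2A^-4 - 2 + 3A^4 - 3A^8 + 2A^12 - 2A^16 + A^20 (w = -4)
1 component over 8 crossings, w = -4
3 Fox colorings among 3^8, |V(-1)| = 17: not tricolorable
why: |V(-1)| = 17: so not tricolorable, since 3 does not divide 17


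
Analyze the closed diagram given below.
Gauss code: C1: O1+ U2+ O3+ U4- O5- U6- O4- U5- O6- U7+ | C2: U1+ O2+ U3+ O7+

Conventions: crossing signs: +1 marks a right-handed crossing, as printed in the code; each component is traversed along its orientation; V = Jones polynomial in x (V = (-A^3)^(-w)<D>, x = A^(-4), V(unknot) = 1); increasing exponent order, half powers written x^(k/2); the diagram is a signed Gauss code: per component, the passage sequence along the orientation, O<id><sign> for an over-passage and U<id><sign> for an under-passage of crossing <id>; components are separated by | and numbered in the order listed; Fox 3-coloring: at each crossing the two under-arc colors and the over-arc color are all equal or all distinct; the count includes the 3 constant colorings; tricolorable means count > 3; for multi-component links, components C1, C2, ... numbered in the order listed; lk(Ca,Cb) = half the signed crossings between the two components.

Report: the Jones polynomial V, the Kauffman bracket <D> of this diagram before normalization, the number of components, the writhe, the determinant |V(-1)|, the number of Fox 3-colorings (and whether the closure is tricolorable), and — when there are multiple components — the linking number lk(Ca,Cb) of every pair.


V = x^(-5/2) - x^(-3/2) + x^(-1/2) - 3x^(1/2) + 2x^(3/2) - 2x^(5/2) + x^(7/2) - x^(9/2)
<D> = A^-15 - A^-11 + 2A^-7 - 2A^-3 + 3A - A^5 + A^9 - A^13 (w = +1)
2 components over 7 crossings, w = +1
lk(C1,C2): +2
9 Fox colorings among 3^7, |V(-1)| = 12: tricolorable
why: the 1 component pair carries total linking +2


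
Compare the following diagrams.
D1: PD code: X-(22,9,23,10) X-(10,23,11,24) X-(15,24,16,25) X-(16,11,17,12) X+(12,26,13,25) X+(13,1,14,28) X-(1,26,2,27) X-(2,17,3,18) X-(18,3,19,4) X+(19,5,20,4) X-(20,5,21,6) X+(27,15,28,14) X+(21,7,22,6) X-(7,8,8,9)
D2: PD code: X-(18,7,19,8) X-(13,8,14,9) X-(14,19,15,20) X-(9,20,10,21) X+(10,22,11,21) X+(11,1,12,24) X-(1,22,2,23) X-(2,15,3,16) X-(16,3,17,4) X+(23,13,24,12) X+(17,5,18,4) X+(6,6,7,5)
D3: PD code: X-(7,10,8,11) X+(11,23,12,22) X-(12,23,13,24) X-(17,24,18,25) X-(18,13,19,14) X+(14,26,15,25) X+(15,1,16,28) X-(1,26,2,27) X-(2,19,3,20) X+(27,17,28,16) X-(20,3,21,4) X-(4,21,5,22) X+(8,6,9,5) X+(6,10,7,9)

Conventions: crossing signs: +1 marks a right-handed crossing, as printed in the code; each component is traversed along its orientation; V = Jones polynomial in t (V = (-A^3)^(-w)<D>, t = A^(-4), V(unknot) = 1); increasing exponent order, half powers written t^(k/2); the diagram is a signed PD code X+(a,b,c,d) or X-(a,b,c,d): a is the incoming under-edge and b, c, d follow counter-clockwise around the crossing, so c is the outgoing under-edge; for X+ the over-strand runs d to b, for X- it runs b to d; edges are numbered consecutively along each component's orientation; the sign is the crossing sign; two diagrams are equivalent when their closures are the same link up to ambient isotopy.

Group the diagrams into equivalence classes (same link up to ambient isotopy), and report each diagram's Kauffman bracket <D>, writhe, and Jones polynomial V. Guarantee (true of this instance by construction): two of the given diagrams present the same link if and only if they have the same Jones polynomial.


classes: {D1, D2, D3}
V(D1) = t^-5 - 2t^-4 + 2t^-3 - 2t^-2 + 2t^-1 - 1 + t  [14 crossings, <D> = A^-16 - A^-12 + 2A^-8 - 2A^-4 + 2 - 2A^4 + A^8, w = -4]
V(D2) = t^-5 - 2t^-4 + 2t^-3 - 2t^-2 + 2t^-1 - 1 + t  [12 crossings, <D> = A^-10 - A^-6 + 2A^-2 - 2A^2 + 2A^6 - 2A^10 + A^14, w = -2]
V(D3) = t^-5 - 2t^-4 + 2t^-3 - 2t^-2 + 2t^-1 - 1 + t  [14 crossings, <D> = A^-10 - A^-6 + 2A^-2 - 2A^2 + 2A^6 - 2A^10 + A^14, w = -2]
note: all 3 diagrams share one V(t), hence one class


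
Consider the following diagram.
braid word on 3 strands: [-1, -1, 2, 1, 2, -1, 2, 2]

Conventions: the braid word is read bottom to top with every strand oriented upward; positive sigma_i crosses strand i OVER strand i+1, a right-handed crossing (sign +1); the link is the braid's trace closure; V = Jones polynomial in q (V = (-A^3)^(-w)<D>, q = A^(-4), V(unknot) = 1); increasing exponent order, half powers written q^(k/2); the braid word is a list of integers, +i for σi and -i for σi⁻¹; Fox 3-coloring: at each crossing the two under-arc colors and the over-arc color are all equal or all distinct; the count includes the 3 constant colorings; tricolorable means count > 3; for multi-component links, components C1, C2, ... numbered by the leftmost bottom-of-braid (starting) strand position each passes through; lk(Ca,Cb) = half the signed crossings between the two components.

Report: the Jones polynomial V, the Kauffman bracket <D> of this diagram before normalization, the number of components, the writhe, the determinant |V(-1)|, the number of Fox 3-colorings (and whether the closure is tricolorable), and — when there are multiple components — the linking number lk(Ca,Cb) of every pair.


V = q + q^3 - q^4
<D> = -A^-10 + A^-6 + A^2 (w = +2)
1 component over 8 crossings, w = +2
9 Fox colorings among 3^8, |V(-1)| = 3: tricolorable
why: the span of V is 3, forcing >= 3 crossings in any diagram


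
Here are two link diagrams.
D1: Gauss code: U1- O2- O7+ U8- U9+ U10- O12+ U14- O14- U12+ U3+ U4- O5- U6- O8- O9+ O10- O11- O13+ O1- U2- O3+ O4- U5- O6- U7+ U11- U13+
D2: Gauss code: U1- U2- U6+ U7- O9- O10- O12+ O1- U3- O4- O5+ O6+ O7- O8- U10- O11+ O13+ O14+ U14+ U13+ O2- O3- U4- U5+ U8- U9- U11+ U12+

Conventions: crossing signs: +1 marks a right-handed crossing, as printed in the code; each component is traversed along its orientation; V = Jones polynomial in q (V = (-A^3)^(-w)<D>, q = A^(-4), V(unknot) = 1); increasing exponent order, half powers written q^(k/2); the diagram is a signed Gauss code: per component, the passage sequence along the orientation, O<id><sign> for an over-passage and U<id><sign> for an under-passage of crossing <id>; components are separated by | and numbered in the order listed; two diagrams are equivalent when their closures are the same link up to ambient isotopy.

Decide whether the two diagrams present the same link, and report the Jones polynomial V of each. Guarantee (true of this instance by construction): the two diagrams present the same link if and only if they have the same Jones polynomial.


equivalent: no
D1 (bracket A^-8 - A^-4 + 2 - A^4 + A^8 - A^12; 14 crossings at w = -4): V = -q^-6 + q^-5 - q^-4 + 2q^-3 - q^-2 + q^-1
D2 (bracket A^-2 + A^6 - A^10; 14 crossings at w = -2): V = -q^-4 + q^-3 + q^-1
key observation: V(q) takes 2 values over 2 diagrams, fixing the grouping


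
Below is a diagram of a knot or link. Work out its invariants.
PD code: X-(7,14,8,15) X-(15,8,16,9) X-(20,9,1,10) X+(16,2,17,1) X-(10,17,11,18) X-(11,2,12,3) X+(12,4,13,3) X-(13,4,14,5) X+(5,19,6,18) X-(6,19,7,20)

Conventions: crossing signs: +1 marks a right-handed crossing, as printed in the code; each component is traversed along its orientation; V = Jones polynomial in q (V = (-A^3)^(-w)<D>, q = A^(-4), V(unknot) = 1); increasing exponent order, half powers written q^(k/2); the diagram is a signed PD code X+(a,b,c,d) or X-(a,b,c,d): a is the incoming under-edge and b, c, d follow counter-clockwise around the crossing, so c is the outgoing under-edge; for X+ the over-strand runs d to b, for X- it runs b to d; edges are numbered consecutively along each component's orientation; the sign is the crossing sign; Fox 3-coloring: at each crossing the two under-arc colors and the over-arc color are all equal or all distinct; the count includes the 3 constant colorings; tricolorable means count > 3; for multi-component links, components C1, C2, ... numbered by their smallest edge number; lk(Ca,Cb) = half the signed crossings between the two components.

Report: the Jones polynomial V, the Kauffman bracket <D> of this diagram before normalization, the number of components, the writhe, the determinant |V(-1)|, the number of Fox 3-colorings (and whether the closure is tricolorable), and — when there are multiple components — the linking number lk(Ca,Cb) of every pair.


V(q) = -q^-6 + q^-5 - q^-4 + 2q^-3 - q^-2 + q^-1
bracket: A^-8 - A^-4 + 2 - A^4 + A^8 - A^12, w = -4
1 component, writhe -4, over 10 crossings
det 7, colorings 3 of 3^10 — not tricolorable
observation: |V(-1)| = 7: so not tricolorable, since 3 does not divide 7


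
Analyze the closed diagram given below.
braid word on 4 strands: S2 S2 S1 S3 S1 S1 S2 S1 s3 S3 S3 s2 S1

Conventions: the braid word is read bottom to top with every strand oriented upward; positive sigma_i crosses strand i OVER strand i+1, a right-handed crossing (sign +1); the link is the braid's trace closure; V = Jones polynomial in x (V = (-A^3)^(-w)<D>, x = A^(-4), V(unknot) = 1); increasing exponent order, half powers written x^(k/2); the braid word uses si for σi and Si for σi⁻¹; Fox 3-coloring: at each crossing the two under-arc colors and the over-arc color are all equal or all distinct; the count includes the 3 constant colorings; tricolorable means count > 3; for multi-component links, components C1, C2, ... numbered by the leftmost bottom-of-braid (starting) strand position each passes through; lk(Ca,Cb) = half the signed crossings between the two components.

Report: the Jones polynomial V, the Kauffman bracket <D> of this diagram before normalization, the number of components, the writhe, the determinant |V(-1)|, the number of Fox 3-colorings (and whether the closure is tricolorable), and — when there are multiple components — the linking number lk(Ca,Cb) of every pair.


Jones polynomial: V(x) = -x^-11 + x^-10 - x^-9 + x^-8 - x^-7 + x^-6 + x^-3
<D> = -A^-15 - A^-3 + A - A^5 + A^9 - A^13 + A^17; writhe -9
components 1, writhe -9 (13 crossings)
3-colorings: 3 of 3^13, det 5 — not tricolorable
note: |V(-1)| = 5: so not tricolorable, since 3 does not divide 5


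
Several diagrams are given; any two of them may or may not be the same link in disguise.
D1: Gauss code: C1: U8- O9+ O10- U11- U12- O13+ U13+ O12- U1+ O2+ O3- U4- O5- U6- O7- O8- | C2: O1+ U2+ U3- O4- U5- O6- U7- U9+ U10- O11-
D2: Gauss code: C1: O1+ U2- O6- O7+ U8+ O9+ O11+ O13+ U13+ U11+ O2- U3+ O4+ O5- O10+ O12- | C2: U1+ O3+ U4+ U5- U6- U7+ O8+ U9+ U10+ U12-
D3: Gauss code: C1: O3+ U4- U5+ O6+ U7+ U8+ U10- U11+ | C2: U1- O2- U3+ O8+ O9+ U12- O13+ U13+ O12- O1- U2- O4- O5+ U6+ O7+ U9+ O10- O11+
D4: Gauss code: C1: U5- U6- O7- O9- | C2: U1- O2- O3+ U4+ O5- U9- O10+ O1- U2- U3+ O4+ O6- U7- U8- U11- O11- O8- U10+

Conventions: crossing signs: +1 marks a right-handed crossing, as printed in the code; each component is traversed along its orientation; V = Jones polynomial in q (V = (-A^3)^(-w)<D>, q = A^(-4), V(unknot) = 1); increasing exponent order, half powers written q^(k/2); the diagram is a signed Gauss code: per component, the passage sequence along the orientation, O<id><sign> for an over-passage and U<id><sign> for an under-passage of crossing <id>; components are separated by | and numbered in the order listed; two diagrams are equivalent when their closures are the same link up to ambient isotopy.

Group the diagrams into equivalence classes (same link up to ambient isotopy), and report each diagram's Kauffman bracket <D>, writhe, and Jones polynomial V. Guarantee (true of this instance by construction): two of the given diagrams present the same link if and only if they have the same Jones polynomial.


grouping into links: {D1} | {D2, D3} | {D4}
V(D1) = -q^(-11/2) + q^(-9/2) - q^(-7/2) - q^(-3/2)  (w -5, c 13, <D> = A^-9 + A^-1 - A^3 + A^7)
V(D2) = -q^(1/2) + q^(3/2) - q^(5/2) - q^(9/2)  [13 crossings, <D> = A^-3 + A^5 - A^9 + A^13, w = +5]
D3 (bracket A^-9 + A^-1 - A^3 + A^7; 13 crossings at w = +3): V = -q^(1/2) + q^(3/2) - q^(5/2) - q^(9/2)
V(D4) = -q^(-9/2) - q^(-5/2) + q^(-3/2) - q^(-1/2)  (w -5, c 11, <D> = A^-13 - A^-9 + A^-5 + A^3)
why: V(q) takes 3 values over 4 diagrams, fixing the grouping


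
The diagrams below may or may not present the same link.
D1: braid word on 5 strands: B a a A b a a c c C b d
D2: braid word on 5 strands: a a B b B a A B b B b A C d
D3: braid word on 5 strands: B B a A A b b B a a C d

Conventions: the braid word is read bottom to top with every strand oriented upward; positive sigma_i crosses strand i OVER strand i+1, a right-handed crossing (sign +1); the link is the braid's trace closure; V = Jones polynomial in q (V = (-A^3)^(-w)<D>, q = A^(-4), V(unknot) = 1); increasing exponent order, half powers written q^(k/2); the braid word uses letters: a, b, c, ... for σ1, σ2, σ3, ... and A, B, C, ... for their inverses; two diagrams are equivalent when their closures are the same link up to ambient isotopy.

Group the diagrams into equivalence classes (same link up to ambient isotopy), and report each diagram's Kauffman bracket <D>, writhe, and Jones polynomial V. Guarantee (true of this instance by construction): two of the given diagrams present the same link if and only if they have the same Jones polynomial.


grouping into links: {D1} | {D2} | {D3}
V(D1) = q + q^3 - q^4  (w +6, c 12, <D> = -A^2 + A^6 + A^14)
V(D2) = 1  [14 crossings, <D> = 1, w = 0]
V(D3) = q^-2 - q^-1 + 1 - q + q^2  (w 0, c 12, <D> = A^-8 - A^-4 + 1 - A^4 + A^8)
key observation: V(q) takes 3 values over 3 diagrams, fixing the grouping


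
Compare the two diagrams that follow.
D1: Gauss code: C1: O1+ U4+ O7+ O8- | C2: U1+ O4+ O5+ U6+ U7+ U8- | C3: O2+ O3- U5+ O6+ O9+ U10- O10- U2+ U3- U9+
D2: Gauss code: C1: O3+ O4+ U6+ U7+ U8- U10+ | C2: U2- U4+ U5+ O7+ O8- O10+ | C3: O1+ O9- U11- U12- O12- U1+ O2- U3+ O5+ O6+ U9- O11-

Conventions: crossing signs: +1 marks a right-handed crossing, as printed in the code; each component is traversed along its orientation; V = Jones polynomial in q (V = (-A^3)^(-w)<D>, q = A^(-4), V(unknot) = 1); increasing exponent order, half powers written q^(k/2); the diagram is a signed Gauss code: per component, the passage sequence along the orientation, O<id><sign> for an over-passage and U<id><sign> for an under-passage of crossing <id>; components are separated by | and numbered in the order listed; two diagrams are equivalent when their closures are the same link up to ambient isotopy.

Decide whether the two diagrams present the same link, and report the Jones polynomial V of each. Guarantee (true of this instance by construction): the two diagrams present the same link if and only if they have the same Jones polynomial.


equivalent: yes
V(D1) = q + 2q^3 + q^5  (w +4, c 10, <D> = A^-8 + 2 + A^8)
V(D2) = q + 2q^3 + q^5  [12 crossings, <D> = A^-14 + 2A^-6 + A^2, w = +2]
key observation: Reidemeister moves carry D1 (10 crossings) to D2 (12)
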